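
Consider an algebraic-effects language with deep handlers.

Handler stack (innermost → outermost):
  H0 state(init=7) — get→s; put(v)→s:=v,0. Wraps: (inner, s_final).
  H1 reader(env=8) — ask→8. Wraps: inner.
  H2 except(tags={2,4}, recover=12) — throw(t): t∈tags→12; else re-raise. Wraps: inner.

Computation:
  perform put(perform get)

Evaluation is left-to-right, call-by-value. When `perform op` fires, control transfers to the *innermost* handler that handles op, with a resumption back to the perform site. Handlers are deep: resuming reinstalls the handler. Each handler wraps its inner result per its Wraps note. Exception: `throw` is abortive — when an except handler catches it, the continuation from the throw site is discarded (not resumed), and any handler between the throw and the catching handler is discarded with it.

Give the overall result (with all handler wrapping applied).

Answer: (0, 7)

Step-by-step:
get @ H0 ⇒ 7
put(7) @ H0 ⇒ s:=7
H0 returns (0, 7)
H1 returns (0, 7)
H2 returns (0, 7)
= (0, 7)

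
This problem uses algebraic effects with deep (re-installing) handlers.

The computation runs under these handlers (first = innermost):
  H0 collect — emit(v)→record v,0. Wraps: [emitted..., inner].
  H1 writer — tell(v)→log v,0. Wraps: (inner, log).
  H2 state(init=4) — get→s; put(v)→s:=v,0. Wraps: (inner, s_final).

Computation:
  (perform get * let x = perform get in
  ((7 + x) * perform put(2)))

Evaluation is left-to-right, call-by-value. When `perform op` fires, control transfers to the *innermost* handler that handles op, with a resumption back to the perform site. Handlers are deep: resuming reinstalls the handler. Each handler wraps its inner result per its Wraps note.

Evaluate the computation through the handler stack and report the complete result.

Answer: (([0], ()), 2)

Working:
get @ H2 ⇒ 4
get @ H2 ⇒ 4
put(2) @ H2 ⇒ s:=2
H0 returns [0]
H1 returns ([0], ())
H2 returns (([0], ()), 2)
= (([0], ()), 2)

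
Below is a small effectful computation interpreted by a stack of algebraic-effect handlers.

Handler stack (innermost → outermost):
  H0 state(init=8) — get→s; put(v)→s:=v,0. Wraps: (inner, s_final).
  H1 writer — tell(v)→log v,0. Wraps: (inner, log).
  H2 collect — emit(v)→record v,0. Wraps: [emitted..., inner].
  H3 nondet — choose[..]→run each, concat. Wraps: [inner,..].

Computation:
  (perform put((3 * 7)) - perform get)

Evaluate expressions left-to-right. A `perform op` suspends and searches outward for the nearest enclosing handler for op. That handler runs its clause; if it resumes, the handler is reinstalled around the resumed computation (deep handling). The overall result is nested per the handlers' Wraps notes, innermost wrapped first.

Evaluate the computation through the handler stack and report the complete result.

Working:
put(21) @ H0 ⇒ s:=21
get @ H0 ⇒ 21
H0 returns (-21, 21)
H1 returns ((-21, 21), ())
H2 returns [((-21, 21), ())]
H3 returns [[((-21, 21), ())]]
= [[((-21, 21), ())]]

Answer: [[((-21, 21), ())]]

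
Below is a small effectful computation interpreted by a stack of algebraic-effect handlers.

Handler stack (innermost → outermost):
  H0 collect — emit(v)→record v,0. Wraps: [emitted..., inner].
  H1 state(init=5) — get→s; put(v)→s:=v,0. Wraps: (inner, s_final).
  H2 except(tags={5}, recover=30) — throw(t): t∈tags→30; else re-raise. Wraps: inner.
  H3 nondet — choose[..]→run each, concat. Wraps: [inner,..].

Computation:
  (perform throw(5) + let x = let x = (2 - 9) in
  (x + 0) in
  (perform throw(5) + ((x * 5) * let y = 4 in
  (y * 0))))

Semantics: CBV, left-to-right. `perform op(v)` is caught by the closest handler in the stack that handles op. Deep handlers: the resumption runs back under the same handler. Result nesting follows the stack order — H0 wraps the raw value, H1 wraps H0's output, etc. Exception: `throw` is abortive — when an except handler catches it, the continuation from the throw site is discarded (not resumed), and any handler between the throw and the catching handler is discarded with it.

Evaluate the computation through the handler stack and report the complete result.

Working:
throw(5) @ H2 caught ⇒ 30
H3 returns [30]
= [30]

Answer: [30]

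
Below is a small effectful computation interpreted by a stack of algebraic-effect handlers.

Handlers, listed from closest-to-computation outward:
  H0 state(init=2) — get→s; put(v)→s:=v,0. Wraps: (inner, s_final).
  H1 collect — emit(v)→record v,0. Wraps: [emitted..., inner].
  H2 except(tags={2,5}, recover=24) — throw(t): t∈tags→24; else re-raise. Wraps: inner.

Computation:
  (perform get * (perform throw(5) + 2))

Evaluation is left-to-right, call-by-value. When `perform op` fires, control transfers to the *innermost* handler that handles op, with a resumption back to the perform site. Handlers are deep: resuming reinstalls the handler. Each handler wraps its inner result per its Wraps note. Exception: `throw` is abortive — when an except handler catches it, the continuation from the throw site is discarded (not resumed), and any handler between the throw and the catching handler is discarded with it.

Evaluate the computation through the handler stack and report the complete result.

Answer: 24

Evaluation trace:
get @ H0 ⇒ 2
throw(5) @ H2 caught ⇒ 24
= 24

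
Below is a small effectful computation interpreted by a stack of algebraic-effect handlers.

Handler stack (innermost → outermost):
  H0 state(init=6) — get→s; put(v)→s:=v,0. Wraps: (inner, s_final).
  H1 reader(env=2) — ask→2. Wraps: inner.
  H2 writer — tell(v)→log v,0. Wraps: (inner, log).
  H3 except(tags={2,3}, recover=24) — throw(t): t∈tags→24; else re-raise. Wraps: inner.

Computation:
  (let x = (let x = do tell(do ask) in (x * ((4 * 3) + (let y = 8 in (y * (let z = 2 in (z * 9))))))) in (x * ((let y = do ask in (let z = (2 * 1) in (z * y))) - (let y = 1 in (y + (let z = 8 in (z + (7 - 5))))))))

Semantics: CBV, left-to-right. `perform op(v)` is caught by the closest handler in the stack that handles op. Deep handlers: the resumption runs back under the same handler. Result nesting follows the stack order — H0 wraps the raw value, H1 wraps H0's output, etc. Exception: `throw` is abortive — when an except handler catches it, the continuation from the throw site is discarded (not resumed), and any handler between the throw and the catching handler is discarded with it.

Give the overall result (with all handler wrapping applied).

Working:
ask @ H1 ⇒ 2
tell(2) @ H2 ⇒ log+=2
ask @ H1 ⇒ 2
H0 returns (0, 6)
H1 returns (0, 6)
H2 returns ((0, 6), (2))
H3 returns ((0, 6), (2))
= ((0, 6), (2))

Answer: ((0, 6), (2))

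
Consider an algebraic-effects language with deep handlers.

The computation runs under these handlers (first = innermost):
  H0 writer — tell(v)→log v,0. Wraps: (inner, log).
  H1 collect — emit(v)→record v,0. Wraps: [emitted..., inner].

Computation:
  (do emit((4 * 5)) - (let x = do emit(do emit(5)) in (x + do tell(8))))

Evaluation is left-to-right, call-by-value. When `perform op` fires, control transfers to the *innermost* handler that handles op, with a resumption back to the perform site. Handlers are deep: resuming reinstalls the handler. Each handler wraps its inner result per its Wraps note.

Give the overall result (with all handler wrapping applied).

Evaluation trace:
emit(20) @ H1 ⇒ out+=20
emit(5) @ H1 ⇒ out+=5
emit(0) @ H1 ⇒ out+=0
tell(8) @ H0 ⇒ log+=8
H0 returns (0, (8))
H1 returns [20, 5, 0, (0, (8))]
= [20, 5, 0, (0, (8))]

Answer: [20, 5, 0, (0, (8))]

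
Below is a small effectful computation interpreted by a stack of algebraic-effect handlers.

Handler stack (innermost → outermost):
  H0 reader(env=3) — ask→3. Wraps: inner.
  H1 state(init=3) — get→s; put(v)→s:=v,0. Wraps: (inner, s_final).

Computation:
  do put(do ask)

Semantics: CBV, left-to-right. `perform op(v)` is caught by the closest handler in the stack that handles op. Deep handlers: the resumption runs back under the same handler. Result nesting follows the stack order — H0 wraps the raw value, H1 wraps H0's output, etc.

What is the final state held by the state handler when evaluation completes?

Working:
ask @ H0 ⇒ 3
put(3) @ H1 ⇒ s:=3
H0 returns 0
H1 returns (0, 3)
= (0, 3)

Answer: 3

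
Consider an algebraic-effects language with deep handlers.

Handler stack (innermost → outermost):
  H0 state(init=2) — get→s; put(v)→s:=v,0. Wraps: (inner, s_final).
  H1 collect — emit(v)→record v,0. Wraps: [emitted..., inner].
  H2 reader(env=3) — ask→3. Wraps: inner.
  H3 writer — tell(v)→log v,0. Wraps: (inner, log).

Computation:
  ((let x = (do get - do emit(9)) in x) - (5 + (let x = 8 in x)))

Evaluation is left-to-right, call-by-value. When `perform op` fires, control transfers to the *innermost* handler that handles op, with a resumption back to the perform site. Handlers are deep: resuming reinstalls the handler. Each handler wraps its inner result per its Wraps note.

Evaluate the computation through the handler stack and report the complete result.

Evaluation trace:
get @ H0 ⇒ 2
emit(9) @ H1 ⇒ out+=9
H0 returns (-11, 2)
H1 returns [9, (-11, 2)]
H2 returns [9, (-11, 2)]
H3 returns ([9, (-11, 2)], ())
= ([9, (-11, 2)], ())

Answer: ([9, (-11, 2)], ())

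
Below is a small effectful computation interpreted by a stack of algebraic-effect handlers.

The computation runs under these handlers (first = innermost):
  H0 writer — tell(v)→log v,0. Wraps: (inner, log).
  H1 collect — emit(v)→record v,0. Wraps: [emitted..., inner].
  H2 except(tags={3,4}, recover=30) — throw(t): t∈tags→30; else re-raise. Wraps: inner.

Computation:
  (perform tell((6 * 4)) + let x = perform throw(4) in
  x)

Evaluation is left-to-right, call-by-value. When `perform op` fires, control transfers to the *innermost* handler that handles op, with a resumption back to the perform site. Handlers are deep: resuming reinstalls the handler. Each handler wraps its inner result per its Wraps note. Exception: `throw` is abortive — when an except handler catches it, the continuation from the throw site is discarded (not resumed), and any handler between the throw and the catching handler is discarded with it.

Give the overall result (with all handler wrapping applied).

Step-by-step:
tell(24) @ H0 ⇒ log+=24
throw(4) @ H2 caught ⇒ 30
= 30

Answer: 30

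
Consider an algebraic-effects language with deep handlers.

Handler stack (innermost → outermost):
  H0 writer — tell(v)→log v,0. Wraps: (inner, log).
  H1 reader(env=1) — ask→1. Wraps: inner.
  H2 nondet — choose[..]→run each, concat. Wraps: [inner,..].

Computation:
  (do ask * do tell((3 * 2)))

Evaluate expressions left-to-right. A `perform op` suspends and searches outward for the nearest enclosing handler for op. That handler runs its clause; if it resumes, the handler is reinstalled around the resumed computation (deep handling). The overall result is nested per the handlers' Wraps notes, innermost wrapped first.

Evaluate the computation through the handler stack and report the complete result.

Answer: [(0, (6))]

Evaluation trace:
ask @ H1 ⇒ 1
tell(6) @ H0 ⇒ log+=6
H0 returns (0, (6))
H1 returns (0, (6))
H2 returns [(0, (6))]
= [(0, (6))]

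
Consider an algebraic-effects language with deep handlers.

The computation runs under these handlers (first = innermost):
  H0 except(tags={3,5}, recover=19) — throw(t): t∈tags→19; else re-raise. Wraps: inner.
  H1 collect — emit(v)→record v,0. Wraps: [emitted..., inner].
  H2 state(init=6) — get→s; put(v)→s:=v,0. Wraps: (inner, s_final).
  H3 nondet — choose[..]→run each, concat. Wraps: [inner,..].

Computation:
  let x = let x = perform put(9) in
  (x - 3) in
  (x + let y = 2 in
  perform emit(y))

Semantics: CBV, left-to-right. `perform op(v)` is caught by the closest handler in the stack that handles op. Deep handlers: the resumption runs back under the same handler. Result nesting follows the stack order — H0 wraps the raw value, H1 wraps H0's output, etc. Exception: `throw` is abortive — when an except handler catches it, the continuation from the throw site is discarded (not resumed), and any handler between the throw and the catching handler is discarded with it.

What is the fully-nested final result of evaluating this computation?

Answer: [([2, -3], 9)]

Step-by-step:
put(9) @ H2 ⇒ s:=9
emit(2) @ H1 ⇒ out+=2
H0 returns -3
H1 returns [2, -3]
H2 returns ([2, -3], 9)
H3 returns [([2, -3], 9)]
= [([2, -3], 9)]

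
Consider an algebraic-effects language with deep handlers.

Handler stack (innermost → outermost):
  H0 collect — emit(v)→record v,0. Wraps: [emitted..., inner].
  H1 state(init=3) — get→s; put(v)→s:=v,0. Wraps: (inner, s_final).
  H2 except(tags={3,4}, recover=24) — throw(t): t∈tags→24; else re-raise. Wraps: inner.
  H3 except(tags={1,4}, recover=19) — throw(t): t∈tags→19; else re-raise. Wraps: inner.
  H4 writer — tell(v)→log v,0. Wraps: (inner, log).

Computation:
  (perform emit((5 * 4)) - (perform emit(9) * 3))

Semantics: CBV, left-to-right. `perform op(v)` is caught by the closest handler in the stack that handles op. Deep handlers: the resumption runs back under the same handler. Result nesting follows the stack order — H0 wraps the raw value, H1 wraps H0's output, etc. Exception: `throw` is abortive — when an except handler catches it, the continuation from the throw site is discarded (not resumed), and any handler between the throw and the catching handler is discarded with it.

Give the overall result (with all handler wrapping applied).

Answer: (([20, 9, 0], 3), ())

Evaluation trace:
emit(20) @ H0 ⇒ out+=20
emit(9) @ H0 ⇒ out+=9
H0 returns [20, 9, 0]
H1 returns ([20, 9, 0], 3)
H2 returns ([20, 9, 0], 3)
H3 returns ([20, 9, 0], 3)
H4 returns (([20, 9, 0], 3), ())
= (([20, 9, 0], 3), ())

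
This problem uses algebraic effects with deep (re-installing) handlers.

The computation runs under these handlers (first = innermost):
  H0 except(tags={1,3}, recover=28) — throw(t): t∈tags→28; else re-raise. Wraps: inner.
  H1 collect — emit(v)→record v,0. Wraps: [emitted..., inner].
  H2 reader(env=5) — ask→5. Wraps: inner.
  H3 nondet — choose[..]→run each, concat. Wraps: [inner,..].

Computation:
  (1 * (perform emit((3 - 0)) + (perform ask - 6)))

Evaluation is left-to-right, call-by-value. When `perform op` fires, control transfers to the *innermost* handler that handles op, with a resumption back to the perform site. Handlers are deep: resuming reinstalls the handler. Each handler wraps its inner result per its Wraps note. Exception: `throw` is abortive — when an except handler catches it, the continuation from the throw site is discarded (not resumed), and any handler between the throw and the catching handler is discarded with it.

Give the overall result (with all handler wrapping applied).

Evaluation trace:
emit(3) @ H1 ⇒ out+=3
ask @ H2 ⇒ 5
H0 returns -1
H1 returns [3, -1]
H2 returns [3, -1]
H3 returns [[3, -1]]
= [[3, -1]]

Answer: [[3, -1]]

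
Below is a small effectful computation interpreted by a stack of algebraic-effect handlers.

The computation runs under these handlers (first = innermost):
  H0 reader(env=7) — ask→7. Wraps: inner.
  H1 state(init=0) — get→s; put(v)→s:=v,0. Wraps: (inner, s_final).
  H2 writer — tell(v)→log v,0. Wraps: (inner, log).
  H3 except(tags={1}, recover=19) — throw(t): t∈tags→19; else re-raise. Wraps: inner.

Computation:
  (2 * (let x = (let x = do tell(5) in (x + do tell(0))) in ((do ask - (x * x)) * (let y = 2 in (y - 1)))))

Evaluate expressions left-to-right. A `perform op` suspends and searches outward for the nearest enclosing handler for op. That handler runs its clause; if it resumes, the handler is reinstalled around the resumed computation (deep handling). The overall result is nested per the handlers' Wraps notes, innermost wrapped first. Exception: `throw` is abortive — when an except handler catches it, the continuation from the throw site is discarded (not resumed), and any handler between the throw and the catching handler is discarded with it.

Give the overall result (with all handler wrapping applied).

Step-by-step:
tell(5) @ H2 ⇒ log+=5
tell(0) @ H2 ⇒ log+=0
ask @ H0 ⇒ 7
H0 returns 14
H1 returns (14, 0)
H2 returns ((14, 0), (5, 0))
H3 returns ((14, 0), (5, 0))
= ((14, 0), (5, 0))

Answer: ((14, 0), (5, 0))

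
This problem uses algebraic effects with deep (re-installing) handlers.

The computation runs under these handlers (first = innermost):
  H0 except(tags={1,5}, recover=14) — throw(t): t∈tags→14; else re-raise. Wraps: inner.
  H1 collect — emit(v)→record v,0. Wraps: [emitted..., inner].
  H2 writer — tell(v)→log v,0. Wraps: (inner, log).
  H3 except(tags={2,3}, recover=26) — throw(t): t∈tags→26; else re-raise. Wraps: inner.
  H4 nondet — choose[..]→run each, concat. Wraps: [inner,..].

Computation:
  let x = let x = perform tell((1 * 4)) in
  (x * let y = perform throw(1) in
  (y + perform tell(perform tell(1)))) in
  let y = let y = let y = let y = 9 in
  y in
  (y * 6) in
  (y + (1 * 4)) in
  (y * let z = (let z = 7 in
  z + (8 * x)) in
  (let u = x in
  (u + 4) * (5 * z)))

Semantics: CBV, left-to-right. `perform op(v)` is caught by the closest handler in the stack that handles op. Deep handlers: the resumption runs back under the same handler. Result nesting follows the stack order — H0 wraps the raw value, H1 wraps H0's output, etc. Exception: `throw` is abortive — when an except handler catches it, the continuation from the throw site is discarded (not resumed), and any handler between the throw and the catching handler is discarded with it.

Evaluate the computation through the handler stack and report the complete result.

Working:
tell(4) @ H2 ⇒ log+=4
throw(1) @ H0 caught ⇒ 14
H1 returns [14]
H2 returns ([14], (4))
H3 returns ([14], (4))
H4 returns [([14], (4))]
= [([14], (4))]

Answer: [([14], (4))]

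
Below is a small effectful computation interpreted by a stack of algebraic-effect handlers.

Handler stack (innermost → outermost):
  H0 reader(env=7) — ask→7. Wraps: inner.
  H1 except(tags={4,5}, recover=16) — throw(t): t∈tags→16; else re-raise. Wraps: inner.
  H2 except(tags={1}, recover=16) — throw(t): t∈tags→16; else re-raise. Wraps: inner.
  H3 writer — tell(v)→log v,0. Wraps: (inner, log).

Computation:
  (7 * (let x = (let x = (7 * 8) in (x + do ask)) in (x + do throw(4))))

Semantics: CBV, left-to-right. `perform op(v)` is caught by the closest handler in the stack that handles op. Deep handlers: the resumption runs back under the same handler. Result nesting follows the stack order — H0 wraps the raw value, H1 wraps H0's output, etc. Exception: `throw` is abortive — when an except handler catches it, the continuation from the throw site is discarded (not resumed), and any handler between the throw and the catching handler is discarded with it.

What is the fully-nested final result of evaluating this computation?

Answer: (16, ())

Working:
ask @ H0 ⇒ 7
throw(4) @ H1 caught ⇒ 16
H2 returns 16
H3 returns (16, ())
= (16, ())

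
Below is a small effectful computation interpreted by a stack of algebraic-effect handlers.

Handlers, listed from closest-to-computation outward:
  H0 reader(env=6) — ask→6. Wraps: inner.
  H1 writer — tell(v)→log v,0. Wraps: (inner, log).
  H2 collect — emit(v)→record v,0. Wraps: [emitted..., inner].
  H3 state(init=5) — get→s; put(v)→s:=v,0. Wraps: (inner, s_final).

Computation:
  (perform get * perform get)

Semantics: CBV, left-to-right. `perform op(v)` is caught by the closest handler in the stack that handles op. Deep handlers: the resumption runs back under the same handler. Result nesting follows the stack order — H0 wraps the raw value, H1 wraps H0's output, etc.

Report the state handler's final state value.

Answer: 5

Working:
get @ H3 ⇒ 5
get @ H3 ⇒ 5
H0 returns 25
H1 returns (25, ())
H2 returns [(25, ())]
H3 returns ([(25, ())], 5)
= ([(25, ())], 5)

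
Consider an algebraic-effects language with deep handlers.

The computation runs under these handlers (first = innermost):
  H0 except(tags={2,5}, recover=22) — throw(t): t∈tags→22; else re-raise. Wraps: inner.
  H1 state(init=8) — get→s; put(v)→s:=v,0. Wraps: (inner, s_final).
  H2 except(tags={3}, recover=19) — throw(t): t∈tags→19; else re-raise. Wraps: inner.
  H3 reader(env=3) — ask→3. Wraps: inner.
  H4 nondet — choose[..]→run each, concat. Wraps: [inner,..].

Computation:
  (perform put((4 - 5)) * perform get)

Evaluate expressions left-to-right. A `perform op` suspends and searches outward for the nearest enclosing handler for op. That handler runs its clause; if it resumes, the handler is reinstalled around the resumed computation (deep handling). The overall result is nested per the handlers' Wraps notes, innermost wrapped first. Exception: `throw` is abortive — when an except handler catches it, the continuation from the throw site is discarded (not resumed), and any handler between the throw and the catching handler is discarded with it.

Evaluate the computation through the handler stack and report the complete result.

Answer: [(0, -1)]

Step-by-step:
put(-1) @ H1 ⇒ s:=-1
get @ H1 ⇒ -1
H0 returns 0
H1 returns (0, -1)
H2 returns (0, -1)
H3 returns (0, -1)
H4 returns [(0, -1)]
= [(0, -1)]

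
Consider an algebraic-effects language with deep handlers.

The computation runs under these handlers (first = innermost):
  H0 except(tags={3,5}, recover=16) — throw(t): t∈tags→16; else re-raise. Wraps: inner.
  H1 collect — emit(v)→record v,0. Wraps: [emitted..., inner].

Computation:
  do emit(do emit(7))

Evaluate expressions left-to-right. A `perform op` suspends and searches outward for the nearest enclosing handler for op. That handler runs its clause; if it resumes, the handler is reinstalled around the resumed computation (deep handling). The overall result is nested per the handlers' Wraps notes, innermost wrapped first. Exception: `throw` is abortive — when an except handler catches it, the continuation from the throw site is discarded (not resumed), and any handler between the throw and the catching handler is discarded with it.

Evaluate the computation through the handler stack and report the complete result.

Evaluation trace:
emit(7) @ H1 ⇒ out+=7
emit(0) @ H1 ⇒ out+=0
H0 returns 0
H1 returns [7, 0, 0]
= [7, 0, 0]

Answer: [7, 0, 0]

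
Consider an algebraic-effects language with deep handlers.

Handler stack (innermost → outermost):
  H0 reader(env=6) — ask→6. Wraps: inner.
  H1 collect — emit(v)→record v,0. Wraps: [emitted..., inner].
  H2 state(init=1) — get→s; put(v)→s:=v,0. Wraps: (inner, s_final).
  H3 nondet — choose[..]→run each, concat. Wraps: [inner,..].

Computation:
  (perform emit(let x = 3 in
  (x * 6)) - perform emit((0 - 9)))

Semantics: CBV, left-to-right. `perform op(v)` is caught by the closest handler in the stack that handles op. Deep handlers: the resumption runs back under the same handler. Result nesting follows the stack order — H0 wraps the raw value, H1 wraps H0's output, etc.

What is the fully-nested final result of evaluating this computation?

Answer: [([18, -9, 0], 1)]

Evaluation trace:
emit(18) @ H1 ⇒ out+=18
emit(-9) @ H1 ⇒ out+=-9
H0 returns 0
H1 returns [18, -9, 0]
H2 returns ([18, -9, 0], 1)
H3 returns [([18, -9, 0], 1)]
= [([18, -9, 0], 1)]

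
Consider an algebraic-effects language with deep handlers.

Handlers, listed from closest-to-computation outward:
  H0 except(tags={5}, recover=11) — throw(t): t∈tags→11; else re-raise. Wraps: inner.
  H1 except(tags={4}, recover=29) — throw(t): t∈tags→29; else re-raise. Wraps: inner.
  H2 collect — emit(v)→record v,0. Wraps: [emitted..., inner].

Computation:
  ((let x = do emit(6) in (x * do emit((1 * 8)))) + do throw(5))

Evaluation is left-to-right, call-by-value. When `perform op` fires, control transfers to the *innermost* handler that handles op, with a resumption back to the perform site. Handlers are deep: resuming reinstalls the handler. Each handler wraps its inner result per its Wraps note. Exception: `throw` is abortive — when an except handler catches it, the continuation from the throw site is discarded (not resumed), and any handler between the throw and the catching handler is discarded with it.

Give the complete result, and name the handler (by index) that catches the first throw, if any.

Evaluation trace:
emit(6) @ H2 ⇒ out+=6
emit(8) @ H2 ⇒ out+=8
throw(5) @ H0 caught ⇒ 11
H1 returns 11
H2 returns [6, 8, 11]
= [6, 8, 11]

Answer: [6, 8, 11] ; first throw caught by: H0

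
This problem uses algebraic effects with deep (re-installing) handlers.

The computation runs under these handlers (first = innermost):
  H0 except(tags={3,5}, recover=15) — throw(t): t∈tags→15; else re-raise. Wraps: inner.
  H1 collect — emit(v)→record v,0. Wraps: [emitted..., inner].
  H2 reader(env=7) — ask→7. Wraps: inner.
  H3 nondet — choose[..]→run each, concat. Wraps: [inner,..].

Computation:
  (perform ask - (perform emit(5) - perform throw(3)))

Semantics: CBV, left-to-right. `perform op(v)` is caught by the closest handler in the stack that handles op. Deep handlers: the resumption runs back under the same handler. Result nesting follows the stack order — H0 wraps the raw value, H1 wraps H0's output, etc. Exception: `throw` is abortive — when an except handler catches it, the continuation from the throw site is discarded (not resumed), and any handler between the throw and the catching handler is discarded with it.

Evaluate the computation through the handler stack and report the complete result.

Answer: [[5, 15]]

Step-by-step:
ask @ H2 ⇒ 7
emit(5) @ H1 ⇒ out+=5
throw(3) @ H0 caught ⇒ 15
H1 returns [5, 15]
H2 returns [5, 15]
H3 returns [[5, 15]]
= [[5, 15]]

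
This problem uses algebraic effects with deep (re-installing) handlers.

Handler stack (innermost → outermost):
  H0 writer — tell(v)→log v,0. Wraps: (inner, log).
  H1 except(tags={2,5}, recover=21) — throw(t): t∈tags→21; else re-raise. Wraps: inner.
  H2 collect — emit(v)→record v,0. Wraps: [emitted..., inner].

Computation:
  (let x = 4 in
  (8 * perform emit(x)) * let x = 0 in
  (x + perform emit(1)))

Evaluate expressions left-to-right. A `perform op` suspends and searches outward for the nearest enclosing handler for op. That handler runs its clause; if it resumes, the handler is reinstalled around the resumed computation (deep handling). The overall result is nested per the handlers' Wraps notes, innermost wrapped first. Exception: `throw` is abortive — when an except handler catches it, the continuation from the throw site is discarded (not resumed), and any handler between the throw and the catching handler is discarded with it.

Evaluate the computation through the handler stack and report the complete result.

Answer: [4, 1, (0, ())]

Evaluation trace:
emit(4) @ H2 ⇒ out+=4
emit(1) @ H2 ⇒ out+=1
H0 returns (0, ())
H1 returns (0, ())
H2 returns [4, 1, (0, ())]
= [4, 1, (0, ())]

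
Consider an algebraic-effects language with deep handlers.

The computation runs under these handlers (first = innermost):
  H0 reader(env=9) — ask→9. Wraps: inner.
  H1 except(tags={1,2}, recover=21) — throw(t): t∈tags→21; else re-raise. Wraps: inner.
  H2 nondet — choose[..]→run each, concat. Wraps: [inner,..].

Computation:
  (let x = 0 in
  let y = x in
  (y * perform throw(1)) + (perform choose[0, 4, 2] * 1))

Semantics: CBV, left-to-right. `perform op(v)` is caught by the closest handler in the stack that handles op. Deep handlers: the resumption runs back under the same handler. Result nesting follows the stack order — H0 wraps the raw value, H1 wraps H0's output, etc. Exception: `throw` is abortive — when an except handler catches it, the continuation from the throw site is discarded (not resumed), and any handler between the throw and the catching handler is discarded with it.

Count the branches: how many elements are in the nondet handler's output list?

Answer: 1

Working:
throw(1) @ H1 caught ⇒ 21
H2 returns [21]
= [21]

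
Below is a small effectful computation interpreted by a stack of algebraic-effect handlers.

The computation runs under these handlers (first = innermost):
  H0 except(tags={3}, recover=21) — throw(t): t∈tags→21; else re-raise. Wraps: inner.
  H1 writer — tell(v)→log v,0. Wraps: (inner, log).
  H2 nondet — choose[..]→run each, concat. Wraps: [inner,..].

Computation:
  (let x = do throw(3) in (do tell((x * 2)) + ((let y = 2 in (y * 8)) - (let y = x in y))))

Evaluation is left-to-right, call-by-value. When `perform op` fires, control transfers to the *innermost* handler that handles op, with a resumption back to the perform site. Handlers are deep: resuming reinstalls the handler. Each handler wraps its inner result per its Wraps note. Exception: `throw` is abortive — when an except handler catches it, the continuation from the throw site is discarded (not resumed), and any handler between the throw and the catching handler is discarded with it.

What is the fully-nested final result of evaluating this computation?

Answer: [(21, ())]

Evaluation trace:
throw(3) @ H0 caught ⇒ 21
H1 returns (21, ())
H2 returns [(21, ())]
= [(21, ())]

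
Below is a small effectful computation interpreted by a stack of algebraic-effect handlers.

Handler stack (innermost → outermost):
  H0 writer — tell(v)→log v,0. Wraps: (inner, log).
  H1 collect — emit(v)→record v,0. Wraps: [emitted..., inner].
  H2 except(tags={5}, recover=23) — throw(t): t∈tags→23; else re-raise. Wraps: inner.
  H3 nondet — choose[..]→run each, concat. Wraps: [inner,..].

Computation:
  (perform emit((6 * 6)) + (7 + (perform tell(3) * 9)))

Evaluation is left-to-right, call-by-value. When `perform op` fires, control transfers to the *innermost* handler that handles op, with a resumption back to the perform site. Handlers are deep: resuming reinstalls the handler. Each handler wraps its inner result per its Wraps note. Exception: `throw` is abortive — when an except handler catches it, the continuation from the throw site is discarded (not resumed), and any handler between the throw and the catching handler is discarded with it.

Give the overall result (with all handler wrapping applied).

Evaluation trace:
emit(36) @ H1 ⇒ out+=36
tell(3) @ H0 ⇒ log+=3
H0 returns (7, (3))
H1 returns [36, (7, (3))]
H2 returns [36, (7, (3))]
H3 returns [[36, (7, (3))]]
= [[36, (7, (3))]]

Answer: [[36, (7, (3))]]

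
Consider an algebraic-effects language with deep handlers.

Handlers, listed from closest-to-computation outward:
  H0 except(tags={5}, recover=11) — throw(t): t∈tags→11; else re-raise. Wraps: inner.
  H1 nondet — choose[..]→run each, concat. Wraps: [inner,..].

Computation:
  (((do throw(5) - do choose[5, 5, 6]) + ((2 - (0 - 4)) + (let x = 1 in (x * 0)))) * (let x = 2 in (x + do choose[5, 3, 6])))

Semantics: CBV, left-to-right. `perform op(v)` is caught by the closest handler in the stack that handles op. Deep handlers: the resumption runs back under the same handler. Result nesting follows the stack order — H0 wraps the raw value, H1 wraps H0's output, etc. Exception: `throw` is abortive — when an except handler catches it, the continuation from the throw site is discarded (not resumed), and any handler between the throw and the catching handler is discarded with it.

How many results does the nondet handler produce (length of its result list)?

Answer: 1

Evaluation trace:
throw(5) @ H0 caught ⇒ 11
H1 returns [11]
= [11]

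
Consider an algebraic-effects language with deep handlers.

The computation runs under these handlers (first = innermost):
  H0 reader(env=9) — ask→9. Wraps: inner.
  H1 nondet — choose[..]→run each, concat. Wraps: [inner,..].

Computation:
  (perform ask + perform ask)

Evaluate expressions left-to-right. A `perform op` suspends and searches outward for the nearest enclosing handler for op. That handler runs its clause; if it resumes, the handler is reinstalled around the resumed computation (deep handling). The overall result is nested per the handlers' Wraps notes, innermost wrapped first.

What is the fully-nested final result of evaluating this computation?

Answer: [18]

Evaluation trace:
ask @ H0 ⇒ 9
ask @ H0 ⇒ 9
H0 returns 18
H1 returns [18]
= [18]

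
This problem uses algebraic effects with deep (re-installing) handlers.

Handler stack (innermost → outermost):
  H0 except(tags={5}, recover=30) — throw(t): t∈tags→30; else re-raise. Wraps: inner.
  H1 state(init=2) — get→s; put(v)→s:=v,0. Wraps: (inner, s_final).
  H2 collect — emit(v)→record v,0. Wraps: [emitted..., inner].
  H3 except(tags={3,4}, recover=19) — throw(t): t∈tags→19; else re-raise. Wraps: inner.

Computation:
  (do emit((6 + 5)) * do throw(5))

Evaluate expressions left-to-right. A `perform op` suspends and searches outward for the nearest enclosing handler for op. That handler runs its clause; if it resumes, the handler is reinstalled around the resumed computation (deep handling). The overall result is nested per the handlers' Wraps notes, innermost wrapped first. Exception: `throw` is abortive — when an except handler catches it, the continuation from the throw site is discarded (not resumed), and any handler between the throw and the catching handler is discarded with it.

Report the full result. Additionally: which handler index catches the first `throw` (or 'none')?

Answer: [11, (30, 2)] ; first throw caught by: H0

Step-by-step:
emit(11) @ H2 ⇒ out+=11
throw(5) @ H0 caught ⇒ 30
H1 returns (30, 2)
H2 returns [11, (30, 2)]
H3 returns [11, (30, 2)]
= [11, (30, 2)]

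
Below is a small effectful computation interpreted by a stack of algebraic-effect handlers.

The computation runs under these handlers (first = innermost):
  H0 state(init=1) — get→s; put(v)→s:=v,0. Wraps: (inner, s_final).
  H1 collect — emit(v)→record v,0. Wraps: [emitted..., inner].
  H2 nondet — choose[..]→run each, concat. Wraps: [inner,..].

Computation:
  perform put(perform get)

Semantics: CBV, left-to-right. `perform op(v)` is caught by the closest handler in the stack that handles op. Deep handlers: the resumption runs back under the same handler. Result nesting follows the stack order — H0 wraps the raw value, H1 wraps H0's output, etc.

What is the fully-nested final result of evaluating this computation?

Answer: [[(0, 1)]]

Working:
get @ H0 ⇒ 1
put(1) @ H0 ⇒ s:=1
H0 returns (0, 1)
H1 returns [(0, 1)]
H2 returns [[(0, 1)]]
= [[(0, 1)]]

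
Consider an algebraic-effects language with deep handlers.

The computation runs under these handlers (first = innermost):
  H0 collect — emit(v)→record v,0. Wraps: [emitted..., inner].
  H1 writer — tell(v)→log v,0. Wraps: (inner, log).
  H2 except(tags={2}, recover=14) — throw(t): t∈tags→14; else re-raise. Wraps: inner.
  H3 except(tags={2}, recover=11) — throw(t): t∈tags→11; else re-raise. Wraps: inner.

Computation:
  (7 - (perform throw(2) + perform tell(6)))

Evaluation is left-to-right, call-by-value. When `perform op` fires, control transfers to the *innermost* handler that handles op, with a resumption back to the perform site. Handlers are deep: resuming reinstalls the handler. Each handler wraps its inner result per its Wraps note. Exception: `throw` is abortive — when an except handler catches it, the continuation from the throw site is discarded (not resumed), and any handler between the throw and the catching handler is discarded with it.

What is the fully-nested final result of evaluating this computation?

Evaluation trace:
throw(2) @ H2 caught ⇒ 14
H3 returns 14
= 14

Answer: 14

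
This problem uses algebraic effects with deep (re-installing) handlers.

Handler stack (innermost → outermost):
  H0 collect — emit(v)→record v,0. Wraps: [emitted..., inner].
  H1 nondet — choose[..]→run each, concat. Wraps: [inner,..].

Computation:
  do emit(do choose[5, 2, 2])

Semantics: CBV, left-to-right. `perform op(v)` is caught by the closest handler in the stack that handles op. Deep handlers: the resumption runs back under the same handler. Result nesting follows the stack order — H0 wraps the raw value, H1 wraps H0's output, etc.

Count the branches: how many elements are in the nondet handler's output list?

Evaluation trace:
choose[5, 2, 2] @ H1
  branch[0] choose=5:
    emit(5) @ H0 ⇒ out+=5
    H0 returns [5, 0]
    H1 returns [[5, 0]]
  branch[1] choose=2:
    emit(2) @ H0 ⇒ out+=2
    H0 returns [2, 0]
    H1 returns [[2, 0]]
  branch[2] choose=2:
    emit(2) @ H0 ⇒ out+=2
    H0 returns [2, 0]
    H1 returns [[2, 0]]
= [[5, 0], [2, 0], [2, 0]]

Answer: 3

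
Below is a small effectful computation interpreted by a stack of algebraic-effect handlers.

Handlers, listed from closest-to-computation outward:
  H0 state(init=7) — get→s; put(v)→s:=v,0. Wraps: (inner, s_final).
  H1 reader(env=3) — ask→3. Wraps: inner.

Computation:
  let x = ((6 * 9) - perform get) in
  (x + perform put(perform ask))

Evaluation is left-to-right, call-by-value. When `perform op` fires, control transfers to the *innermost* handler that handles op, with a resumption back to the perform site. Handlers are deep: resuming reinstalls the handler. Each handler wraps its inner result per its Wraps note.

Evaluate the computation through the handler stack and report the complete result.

Answer: (47, 3)

Step-by-step:
get @ H0 ⇒ 7
ask @ H1 ⇒ 3
put(3) @ H0 ⇒ s:=3
H0 returns (47, 3)
H1 returns (47, 3)
= (47, 3)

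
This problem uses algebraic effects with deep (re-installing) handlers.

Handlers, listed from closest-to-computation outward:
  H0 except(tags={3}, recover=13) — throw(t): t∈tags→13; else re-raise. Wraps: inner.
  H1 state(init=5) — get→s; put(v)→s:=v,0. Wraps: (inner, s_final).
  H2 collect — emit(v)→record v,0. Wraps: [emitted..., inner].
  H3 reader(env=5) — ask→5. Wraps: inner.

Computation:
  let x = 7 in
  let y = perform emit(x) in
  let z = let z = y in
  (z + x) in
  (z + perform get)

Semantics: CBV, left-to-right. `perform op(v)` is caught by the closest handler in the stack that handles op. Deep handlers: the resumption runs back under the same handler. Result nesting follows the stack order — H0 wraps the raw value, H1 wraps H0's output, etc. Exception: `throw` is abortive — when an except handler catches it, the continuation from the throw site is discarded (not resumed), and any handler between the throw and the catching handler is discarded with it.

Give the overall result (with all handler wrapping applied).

Answer: [7, (12, 5)]

Working:
emit(7) @ H2 ⇒ out+=7
get @ H1 ⇒ 5
H0 returns 12
H1 returns (12, 5)
H2 returns [7, (12, 5)]
H3 returns [7, (12, 5)]
= [7, (12, 5)]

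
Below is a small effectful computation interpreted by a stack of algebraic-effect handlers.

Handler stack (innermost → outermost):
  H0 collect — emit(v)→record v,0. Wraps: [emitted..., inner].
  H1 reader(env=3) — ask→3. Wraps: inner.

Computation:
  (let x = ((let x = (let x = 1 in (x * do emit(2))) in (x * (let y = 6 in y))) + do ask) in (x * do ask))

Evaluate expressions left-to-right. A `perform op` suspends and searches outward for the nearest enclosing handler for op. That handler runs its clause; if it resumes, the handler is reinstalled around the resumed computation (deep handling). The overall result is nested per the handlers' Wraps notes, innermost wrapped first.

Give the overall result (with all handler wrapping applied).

Answer: [2, 9]

Evaluation trace:
emit(2) @ H0 ⇒ out+=2
ask @ H1 ⇒ 3
ask @ H1 ⇒ 3
H0 returns [2, 9]
H1 returns [2, 9]
= [2, 9]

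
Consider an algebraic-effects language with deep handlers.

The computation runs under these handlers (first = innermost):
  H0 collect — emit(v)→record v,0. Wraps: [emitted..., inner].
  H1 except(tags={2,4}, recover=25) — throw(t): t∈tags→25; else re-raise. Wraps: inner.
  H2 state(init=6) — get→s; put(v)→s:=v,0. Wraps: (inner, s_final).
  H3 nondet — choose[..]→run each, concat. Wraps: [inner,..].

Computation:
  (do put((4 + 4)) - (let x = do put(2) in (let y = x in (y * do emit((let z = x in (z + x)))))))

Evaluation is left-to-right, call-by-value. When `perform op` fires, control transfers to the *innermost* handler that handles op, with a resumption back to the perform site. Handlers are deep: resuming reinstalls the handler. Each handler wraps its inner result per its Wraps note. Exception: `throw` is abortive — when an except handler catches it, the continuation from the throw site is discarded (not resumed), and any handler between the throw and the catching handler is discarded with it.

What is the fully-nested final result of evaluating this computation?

Answer: [([0, 0], 2)]

Evaluation trace:
put(8) @ H2 ⇒ s:=8
put(2) @ H2 ⇒ s:=2
emit(0) @ H0 ⇒ out+=0
H0 returns [0, 0]
H1 returns [0, 0]
H2 returns ([0, 0], 2)
H3 returns [([0, 0], 2)]
= [([0, 0], 2)]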